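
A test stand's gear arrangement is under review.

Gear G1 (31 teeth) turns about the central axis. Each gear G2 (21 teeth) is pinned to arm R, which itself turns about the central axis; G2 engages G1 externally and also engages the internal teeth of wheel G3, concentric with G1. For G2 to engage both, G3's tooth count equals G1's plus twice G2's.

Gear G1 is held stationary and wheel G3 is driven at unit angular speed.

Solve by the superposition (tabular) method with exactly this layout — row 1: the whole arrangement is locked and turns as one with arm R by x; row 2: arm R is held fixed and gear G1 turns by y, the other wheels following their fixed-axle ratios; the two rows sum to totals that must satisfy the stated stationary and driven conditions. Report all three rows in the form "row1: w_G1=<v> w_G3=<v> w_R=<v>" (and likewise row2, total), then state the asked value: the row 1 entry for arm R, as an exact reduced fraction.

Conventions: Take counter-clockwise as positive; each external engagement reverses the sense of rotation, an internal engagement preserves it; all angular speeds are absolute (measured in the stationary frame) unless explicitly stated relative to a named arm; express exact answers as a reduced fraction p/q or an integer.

row1: w_G1=73/104 w_G3=73/104 w_R=73/104
row2: w_G1=-73/104 w_G3=31/104 w_R=0
total: w_G1=0 w_G3=1 w_R=73/104
asked value: 73/104

planetary set (31T centre, 21T on arm, 73T internal) — Willis relation
row 1 (train locked, turned with arm): all members turn x
superposition row 2 [arm held]: sun y, ring −(31/73)·y, arm 0
boundary: total ω_sun = x + y = 0 and total ω_ring = x − (31/73)·y = 1  ⇒  y = -73/104, x = 73/104
row 2 ring = −(31/73)·(-73/104) = 31/104
totals (row 1 + row 2): sun 73/104 + (-73/104) = 0, ring 73/104 + 31/104 = 1, arm 73/104 + 0 = 73/104
asked cell (row1, arm) = 73/104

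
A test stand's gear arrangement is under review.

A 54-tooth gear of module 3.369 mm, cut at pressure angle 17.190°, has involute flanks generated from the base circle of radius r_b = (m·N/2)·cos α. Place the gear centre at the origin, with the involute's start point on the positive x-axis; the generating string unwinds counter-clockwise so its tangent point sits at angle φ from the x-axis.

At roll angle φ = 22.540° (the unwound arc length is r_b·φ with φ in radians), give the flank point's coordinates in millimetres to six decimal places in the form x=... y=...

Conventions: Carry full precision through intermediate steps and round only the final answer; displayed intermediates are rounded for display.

topology: single-mesh involute geometry — m = 3.369, N = 54
pitch radius r_p = m·N/2 = 3.369·54/2 = 90.963000
base radius r_b = r_p·cos α = 90.963000·cos 17.190° = 86.899679
roll angle φ = 22.540° = 0.39339721 rad
x = r_b·(cos φ + φ·sin φ) = 93.366096
y = r_b·(sin φ − φ·cos φ) = 1.736419

x=93.366096 y=1.736419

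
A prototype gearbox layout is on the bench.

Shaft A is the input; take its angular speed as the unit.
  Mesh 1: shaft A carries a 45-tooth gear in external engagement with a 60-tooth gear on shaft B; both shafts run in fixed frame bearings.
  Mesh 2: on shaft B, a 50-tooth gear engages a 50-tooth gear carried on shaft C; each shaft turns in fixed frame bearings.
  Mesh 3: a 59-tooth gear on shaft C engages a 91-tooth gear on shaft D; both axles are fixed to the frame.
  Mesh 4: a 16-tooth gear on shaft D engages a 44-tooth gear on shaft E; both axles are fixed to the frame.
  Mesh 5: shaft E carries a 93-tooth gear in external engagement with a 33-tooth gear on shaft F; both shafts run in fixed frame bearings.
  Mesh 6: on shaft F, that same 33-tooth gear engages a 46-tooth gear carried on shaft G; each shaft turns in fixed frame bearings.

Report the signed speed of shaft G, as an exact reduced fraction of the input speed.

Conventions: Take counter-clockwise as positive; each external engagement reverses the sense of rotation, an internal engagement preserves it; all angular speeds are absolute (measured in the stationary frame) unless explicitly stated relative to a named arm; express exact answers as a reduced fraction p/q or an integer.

6-mesh fixed-axis compound train (all bearings frame-fixed)
mesh 1 [45T→60T]: |ω|/ω_in = 1×45/60 = 3/4, sense flips to −
mesh 2 [50T→50T]: |ω|/ω_in = (3/4)×50/50 = 3/4, sense flips to +
mesh 3 [59T→91T]: |ω|/ω_in = (3/4)×59/91 = 177/364, sense flips to −
mesh 4 [16T→44T]: |ω|/ω_in = (177/364)×16/44 = 177/1001, sense flips to +
mesh 5 [93T→33T]: |ω|/ω_in = (177/1001)×93/33 = 5487/11011, sense flips to −
mesh 6 [33T→46T]: |ω|/ω_in = (5487/11011)×33/46 = 16461/46046, sense flips to +
signed output speed (× input speed) = 16461/46046

16461/46046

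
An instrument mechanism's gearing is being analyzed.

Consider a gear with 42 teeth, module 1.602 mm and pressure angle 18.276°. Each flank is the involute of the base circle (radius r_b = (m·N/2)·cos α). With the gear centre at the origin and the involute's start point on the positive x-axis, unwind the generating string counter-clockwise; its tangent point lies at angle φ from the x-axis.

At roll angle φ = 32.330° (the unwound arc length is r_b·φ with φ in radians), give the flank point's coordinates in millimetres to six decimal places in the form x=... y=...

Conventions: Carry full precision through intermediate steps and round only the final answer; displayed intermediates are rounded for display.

recognized (one wheel, involute flank): single-mesh tooth geometry, m = 1.602, N = 42
pitch radius r_p = m·N/2 = 1.602·42/2 = 33.642000
base radius r_b = r_p·cos α = 33.642000·cos 18.276° = 31.944994
roll angle φ = 32.330° = 0.56426495 rad
x = r_b·(cos φ + φ·sin φ) = 36.632855
y = r_b·(sin φ − φ·cos φ) = 1.852847

x=36.632855 y=1.852847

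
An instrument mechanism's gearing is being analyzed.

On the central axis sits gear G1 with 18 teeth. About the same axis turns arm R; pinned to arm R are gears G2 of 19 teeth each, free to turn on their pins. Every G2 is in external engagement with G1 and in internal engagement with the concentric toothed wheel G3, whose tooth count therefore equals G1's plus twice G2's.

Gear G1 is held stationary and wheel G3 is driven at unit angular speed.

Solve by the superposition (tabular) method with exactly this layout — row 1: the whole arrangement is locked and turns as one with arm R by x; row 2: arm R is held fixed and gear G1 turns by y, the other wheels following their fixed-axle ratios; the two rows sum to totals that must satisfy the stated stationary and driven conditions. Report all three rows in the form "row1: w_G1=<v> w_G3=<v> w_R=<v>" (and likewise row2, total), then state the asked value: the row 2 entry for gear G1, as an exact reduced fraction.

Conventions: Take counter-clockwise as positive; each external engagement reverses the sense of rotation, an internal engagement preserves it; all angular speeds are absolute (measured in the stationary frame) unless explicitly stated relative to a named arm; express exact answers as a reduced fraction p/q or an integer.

planetary set (18T centre, 19T on arm, 56T internal) — Willis relation
row 1 (train locked, turned with arm): all members turn x
superposition row 2 [arm held]: sun y, ring −(18/56)·y, arm 0
boundary: total ω_sun = x + y = 0 and total ω_ring = x − (18/56)·y = 1  ⇒  y = -28/37, x = 28/37
row 2 ring = −(18/56)·(-28/37) = 9/37
totals (row 1 + row 2): sun 28/37 + (-28/37) = 0, ring 28/37 + 9/37 = 1, arm 28/37 + 0 = 28/37
asked cell (row2, sun) = -28/37

row1: w_G1=28/37 w_G3=28/37 w_R=28/37
row2: w_G1=-28/37 w_G3=9/37 w_R=0
total: w_G1=0 w_G3=1 w_R=28/37
asked value: -28/37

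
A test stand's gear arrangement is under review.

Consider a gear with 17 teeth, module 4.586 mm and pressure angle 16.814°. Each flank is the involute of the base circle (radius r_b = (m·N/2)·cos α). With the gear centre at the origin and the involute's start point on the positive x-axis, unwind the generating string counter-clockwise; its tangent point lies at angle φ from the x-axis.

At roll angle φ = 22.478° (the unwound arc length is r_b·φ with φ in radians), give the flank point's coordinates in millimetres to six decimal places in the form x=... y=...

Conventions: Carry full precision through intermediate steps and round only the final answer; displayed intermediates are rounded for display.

x=40.076527 y=0.739542

single-mesh involute tooth geometry (17T wheel at module 4.586)
pitch radius r_p = m·N/2 = 4.586·17/2 = 38.981000
base radius r_b = r_p·cos α = 38.981000·cos 16.814° = 37.314517
roll angle φ = 22.478° = 0.39231511 rad
x = r_b·(cos φ + φ·sin φ) = 40.076527
y = r_b·(sin φ − φ·cos φ) = 0.739542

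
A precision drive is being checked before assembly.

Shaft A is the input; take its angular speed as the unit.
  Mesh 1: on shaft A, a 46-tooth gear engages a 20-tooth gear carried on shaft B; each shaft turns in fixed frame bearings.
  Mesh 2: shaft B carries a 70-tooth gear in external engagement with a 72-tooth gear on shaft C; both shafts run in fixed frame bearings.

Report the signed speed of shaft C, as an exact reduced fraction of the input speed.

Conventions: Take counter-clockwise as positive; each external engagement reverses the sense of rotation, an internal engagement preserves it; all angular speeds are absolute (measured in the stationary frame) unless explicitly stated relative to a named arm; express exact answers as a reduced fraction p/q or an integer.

161/72

2-mesh fixed-axis compound train (all bearings frame-fixed)
mesh 1 [46T→20T]: |ω|/ω_in = 1×46/20 = 23/10, sense flips to −
mesh 2 [70T→72T]: |ω|/ω_in = (23/10)×70/72 = 161/72, sense flips to +
signed output speed (× input speed) = 161/72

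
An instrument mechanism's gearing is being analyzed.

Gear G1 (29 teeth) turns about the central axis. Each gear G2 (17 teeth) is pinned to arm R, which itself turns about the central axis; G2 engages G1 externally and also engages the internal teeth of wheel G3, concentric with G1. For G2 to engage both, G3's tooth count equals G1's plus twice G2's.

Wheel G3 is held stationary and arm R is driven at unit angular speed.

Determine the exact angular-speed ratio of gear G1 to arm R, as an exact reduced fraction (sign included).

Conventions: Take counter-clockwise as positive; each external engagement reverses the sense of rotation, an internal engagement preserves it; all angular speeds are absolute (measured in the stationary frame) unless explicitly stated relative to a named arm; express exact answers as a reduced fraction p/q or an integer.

topology: planetary set — G1 29T / G2 17T / G3 63T, arm = carrier (Willis)
ring teeth: 29 + 2·17 = 63
29(ω_sun−ω_arm) = −63(ω_ring−ω_arm),  ω_ring = 0, ω_arm = 1
ω_sun = 1 − (63/29)(0−1) = 92/29
ω_out/ω_in = 92/29

92/29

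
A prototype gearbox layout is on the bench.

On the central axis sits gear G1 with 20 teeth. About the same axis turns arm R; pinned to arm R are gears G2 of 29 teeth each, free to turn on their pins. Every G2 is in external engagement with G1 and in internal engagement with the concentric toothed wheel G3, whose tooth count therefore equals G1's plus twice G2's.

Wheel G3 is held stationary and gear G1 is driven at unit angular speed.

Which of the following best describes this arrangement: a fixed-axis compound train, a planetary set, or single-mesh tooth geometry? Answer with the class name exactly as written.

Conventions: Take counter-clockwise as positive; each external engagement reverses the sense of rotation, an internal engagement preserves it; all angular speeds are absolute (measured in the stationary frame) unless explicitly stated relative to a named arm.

planetary set

recognized (axles ride arm R): planetary set, 20/29/78 teeth
classification: planetary set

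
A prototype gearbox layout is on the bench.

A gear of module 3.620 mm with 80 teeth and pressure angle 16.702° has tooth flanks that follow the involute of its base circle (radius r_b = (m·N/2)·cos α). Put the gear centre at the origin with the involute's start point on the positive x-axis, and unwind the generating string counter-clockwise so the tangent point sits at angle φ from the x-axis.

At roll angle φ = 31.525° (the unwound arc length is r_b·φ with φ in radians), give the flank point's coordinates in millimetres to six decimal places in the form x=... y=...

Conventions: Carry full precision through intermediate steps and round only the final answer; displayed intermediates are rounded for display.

x=158.122352 y=7.469992

recognized (one wheel, involute flank): single-mesh tooth geometry, m = 3.620, N = 80
pitch radius r_p = m·N/2 = 3.620·80/2 = 144.800000
base radius r_b = r_p·cos α = 144.800000·cos 16.702° = 138.691245
roll angle φ = 31.525° = 0.55021505 rad
x = r_b·(cos φ + φ·sin φ) = 158.122352
y = r_b·(sin φ − φ·cos φ) = 7.469992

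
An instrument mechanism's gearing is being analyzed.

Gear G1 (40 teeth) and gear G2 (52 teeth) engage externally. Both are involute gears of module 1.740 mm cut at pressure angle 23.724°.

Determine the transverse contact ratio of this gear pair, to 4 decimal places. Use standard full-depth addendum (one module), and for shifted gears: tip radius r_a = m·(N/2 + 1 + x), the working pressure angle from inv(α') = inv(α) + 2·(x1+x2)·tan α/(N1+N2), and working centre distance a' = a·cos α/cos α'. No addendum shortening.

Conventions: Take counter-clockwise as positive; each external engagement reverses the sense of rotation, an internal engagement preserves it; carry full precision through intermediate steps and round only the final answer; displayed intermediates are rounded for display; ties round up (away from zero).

single-mesh involute tooth geometry (40T engaging 52T at module 1.740)
base radii: r_b1 = 31.859196, r_b2 = 41.416955
tip radii: r_a1 = 36.540000, r_a2 = 46.980000
no profile shift: α' = α, a' = a
action lengths: √(r_a1²−r_b1²) = 17.893105, √(r_a2²−r_b2²) = 22.175577
base pitch p_b = π·m·cos α = 5.004431
CR = (17.893105 + 22.175577 − 80.040000·sin 23.72400°)/5.004431 = 1.571824
contact ratio ≈ 1.5718

1.5718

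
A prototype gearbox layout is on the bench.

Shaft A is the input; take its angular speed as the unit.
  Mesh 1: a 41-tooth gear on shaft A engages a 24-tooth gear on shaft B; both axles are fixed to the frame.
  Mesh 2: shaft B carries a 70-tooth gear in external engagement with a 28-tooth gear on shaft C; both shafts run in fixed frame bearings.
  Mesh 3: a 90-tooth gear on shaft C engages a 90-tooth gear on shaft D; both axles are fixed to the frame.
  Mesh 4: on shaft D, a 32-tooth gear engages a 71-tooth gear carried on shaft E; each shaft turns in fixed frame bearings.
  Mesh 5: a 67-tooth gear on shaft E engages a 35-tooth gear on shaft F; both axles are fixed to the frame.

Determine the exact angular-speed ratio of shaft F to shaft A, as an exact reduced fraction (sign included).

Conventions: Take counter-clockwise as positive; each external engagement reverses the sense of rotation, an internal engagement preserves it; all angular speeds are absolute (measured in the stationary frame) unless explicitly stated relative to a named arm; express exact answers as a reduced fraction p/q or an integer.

class = fixed-axis compound train [5 meshes; 5 ratios multiply, 5 sense flips]
mesh 1 [41T→24T]: running ratio 41/24, sense −
mesh 2 [70T→28T]: running ratio 205/48, sense +
mesh 3 [90T→90T]: running ratio 205/48, sense −
mesh 4 [32T→71T]: running ratio 410/213, sense +
mesh 5 [67T→35T]: running ratio 5494/1491, sense −
ω_out/ω_in = -5494/1491

-5494/1491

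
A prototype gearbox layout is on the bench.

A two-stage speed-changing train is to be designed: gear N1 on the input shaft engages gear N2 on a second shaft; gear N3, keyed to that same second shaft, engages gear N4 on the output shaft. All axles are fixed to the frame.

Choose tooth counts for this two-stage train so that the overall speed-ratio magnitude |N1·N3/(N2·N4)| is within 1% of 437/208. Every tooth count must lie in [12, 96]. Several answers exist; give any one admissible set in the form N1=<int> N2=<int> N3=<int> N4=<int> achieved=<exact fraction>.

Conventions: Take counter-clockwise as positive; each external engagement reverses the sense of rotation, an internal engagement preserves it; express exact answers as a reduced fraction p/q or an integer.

design class (target 437/208): fixed-axis compound train
target = 437/208 in lowest terms: an exact hit needs N1·N3 = k·437 and N2·N4 = k·208 for one integer k, every count in [12, 96]; additionally prefer no 1:1 stage (N1 ≠ N2, N3 ≠ N4)
k = 1: N1·N3 = 437 = 19·23, N2·N4 = 208 = 13·16
achieved = 19·23/(13·16) = 437/208; |achieved − target| = 0 ≤ 437/20800 ✓

N1=19 N2=13 N3=23 N4=16 achieved=437/208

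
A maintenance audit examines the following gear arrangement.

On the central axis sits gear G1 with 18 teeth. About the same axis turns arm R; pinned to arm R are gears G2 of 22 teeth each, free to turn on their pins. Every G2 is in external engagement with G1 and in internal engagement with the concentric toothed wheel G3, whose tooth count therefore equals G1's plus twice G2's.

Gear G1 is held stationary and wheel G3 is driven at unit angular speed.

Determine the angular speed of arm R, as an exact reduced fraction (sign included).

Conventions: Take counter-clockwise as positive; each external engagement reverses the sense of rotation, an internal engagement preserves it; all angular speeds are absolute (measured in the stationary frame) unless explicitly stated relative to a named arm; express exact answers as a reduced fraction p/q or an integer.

31/40

planetary set (18T centre, 22T on arm, 62T internal) — Willis relation
ring teeth: 18 + 2·22 = 62
18(ω_sun−ω_arm) = −62(ω_ring−ω_arm),  ω_sun = 0, ω_ring = 1
18(0−ω_arm) = −62(1−ω_arm)  ⇒  80·ω_arm = 62  ⇒  ω_arm = 31/40
exact speed ratio = 31/40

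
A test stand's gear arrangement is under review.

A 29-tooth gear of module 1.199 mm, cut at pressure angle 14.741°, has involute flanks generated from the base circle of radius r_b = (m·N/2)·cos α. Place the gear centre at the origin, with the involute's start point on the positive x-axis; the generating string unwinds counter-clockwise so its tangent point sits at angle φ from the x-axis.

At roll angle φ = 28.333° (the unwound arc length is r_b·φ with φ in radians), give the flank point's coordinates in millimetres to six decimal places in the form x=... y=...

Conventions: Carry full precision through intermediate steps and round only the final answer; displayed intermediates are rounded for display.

x=18.745007 y=0.661277

topology: single-mesh involute geometry — m = 1.199, N = 29
pitch radius r_p = m·N/2 = 1.199·29/2 = 17.385500
base radius r_b = r_p·cos α = 17.385500·cos 14.741° = 16.813272
roll angle φ = 28.333° = 0.49450414 rad
x = r_b·(cos φ + φ·sin φ) = 18.745007
y = r_b·(sin φ − φ·cos φ) = 0.661277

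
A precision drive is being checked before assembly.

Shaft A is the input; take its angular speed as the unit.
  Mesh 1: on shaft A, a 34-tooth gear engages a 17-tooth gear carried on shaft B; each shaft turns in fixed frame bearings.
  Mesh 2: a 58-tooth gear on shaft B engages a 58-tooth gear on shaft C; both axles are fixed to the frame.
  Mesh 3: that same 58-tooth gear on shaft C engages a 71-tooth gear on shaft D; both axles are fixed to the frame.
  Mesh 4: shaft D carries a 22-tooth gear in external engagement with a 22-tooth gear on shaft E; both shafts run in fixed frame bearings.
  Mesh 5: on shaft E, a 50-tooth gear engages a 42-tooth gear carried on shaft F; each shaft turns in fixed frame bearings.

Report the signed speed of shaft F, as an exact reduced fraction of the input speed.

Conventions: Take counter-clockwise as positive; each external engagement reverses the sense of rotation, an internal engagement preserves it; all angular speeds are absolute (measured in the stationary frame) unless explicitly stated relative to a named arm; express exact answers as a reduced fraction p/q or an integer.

-2900/1491

5-mesh fixed-axis compound train (all bearings frame-fixed)
mesh 1 [34T→17T]: |ω|/ω_in = 1×34/17 = 2, sense flips to −
mesh 2 [58T→58T]: |ω|/ω_in = 2×58/58 = 2, sense flips to +
mesh 3 [58T→71T]: |ω|/ω_in = 2×58/71 = 116/71, sense flips to −
mesh 4 [22T→22T]: |ω|/ω_in = (116/71)×22/22 = 116/71, sense flips to +
mesh 5 [50T→42T]: |ω|/ω_in = (116/71)×50/42 = 2900/1491, sense flips to −
signed output speed (× input speed) = -2900/1491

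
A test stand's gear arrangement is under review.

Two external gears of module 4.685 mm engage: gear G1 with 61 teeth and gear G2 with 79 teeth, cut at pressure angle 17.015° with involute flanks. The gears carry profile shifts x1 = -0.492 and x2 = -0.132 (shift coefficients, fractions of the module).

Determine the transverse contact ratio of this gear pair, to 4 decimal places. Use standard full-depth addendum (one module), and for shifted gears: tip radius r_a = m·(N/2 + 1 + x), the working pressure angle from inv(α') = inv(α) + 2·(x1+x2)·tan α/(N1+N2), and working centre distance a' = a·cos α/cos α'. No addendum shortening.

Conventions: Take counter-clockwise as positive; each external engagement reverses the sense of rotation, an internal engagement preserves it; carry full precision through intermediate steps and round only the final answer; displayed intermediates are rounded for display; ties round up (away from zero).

recognized (one external pair, fixed centres): single-mesh tooth geometry, m = 4.685, N1 = 61, N2 = 79
base radii: r_b1 = 136.637835, r_b2 = 176.957197
tip radii: r_a1 = 145.272480, r_a2 = 189.124080
inv(α') = inv(17.015°) + 2·(-0.492-0.132)·tan α/(61+79) = 0.00632128  ⇒  α' = 15.13555°
a' = a·cos α / cos α' = 327.9500·cos 17.015°/cos 15.13555° = 324.864318
action lengths: √(r_a1²−r_b1²) = 49.337566, √(r_a2²−r_b2²) = 66.738806
base pitch p_b = π·m·cos α = 14.074112
CR = (49.337566 + 66.738806 − 324.864318·sin 15.13555°)/14.074112 = 2.220612
contact ratio ≈ 2.2206

2.2206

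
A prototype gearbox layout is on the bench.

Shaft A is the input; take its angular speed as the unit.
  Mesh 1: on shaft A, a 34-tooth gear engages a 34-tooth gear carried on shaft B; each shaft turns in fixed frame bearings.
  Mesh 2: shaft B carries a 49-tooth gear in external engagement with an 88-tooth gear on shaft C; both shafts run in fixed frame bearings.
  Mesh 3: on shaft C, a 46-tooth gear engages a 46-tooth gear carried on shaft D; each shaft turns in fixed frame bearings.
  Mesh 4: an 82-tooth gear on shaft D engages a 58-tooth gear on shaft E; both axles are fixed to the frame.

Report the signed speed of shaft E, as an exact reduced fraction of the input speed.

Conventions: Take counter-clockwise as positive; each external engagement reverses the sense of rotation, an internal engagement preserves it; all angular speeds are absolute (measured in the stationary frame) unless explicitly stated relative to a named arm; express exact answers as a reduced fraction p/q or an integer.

2009/2552

4-mesh fixed-axis compound train (all bearings frame-fixed)
mesh 1 [34T→34T]: |ω|/ω_in = 1×34/34 = 1, sense flips to −
mesh 2 [49T→88T]: |ω|/ω_in = 1×49/88 = 49/88, sense flips to +
mesh 3 [46T→46T]: |ω|/ω_in = (49/88)×46/46 = 49/88, sense flips to −
mesh 4 [82T→58T]: |ω|/ω_in = (49/88)×82/58 = 2009/2552, sense flips to +
signed output speed (× input speed) = 2009/2552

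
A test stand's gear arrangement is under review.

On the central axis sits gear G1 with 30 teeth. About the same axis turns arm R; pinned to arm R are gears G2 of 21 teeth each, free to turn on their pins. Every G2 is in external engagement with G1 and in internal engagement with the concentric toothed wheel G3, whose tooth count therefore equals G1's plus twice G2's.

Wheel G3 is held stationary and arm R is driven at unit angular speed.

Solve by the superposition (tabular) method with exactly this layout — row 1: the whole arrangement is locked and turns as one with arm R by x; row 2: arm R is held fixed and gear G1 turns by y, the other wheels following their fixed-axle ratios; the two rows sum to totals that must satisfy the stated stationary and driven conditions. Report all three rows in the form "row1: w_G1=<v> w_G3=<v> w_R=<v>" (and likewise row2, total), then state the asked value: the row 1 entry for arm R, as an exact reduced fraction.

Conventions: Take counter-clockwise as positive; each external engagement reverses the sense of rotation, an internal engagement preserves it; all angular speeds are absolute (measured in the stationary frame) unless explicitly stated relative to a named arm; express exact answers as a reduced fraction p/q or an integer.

row1: w_G1=1 w_G3=1 w_R=1
row2: w_G1=12/5 w_G3=-1 w_R=0
total: w_G1=17/5 w_G3=0 w_R=1
asked value: 1

recognized (axles ride arm R): planetary set, 30/21/72 teeth
row 1 (train locked, turned with arm): all members turn x
row 2 (arm held, sun turns y): ω_ring = −(30/72)·y, ω_arm = 0
boundary: total ω_ring = x − (30/72)·y = 0 and total ω_arm = x = 1  ⇒  y = 12/5, x = 1
row 2 ring = −(30/72)·12/5 = -1
totals (row 1 + row 2): sun 1 + 12/5 = 17/5, ring 1 + (-1) = 0, arm 1 + 0 = 1
asked cell (row1, arm) = 1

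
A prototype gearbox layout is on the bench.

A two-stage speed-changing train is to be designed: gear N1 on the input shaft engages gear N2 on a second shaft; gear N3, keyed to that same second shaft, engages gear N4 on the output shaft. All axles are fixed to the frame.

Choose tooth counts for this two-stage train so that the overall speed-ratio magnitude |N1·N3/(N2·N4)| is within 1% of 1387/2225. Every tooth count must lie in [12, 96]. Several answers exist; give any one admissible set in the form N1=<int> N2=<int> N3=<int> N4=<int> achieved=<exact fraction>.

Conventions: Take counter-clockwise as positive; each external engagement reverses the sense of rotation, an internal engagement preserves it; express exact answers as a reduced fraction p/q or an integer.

class = fixed-axis compound train [2-stage, 1387/2225 wanted]
target = 1387/2225 in lowest terms: an exact hit needs N1·N3 = k·1387 and N2·N4 = k·2225 for one integer k, every count in [12, 96]; additionally prefer no 1:1 stage (N1 ≠ N2, N3 ≠ N4)
k = 1: N1·N3 = 1387 = 19·73, N2·N4 = 2225 = 25·89
achieved = 19·73/(25·89) = 1387/2225; |achieved − target| = 0 ≤ 1387/222500 ✓

N1=19 N2=25 N3=73 N4=89 achieved=1387/2225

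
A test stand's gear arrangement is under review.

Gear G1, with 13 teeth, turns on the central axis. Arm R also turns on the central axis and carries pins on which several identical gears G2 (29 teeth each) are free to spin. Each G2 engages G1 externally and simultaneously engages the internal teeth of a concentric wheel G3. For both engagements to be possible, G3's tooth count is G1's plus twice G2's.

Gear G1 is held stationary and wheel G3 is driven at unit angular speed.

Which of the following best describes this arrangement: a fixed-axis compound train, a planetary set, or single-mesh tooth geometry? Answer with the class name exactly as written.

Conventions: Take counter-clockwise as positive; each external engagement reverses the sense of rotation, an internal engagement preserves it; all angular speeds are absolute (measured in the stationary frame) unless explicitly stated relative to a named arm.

planetary set (13T centre, 29T on arm, 71T internal) — Willis relation
classification: planetary set

planetary set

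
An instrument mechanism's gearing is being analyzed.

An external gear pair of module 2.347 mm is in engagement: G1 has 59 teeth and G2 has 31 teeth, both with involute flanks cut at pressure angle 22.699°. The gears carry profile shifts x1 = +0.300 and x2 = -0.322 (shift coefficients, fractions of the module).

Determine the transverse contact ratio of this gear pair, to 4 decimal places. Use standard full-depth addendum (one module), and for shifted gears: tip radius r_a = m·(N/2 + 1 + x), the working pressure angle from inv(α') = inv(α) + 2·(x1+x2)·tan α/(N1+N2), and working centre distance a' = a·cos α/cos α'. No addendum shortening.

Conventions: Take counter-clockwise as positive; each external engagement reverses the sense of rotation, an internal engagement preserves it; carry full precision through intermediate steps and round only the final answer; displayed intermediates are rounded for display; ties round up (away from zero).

1.6148

topology: single-mesh involute geometry — m = 2.347, 59T/31T pair
base radii: r_b1 = 63.873775, r_b2 = 33.560797
tip radii: r_a1 = 72.287600, r_a2 = 37.969766
inv(α') = inv(22.699°) + 2·(+0.300-0.322)·tan α/(59+31) = 0.02191177  ⇒  α' = 22.63181°
a' = a·cos α / cos α' = 105.6150·cos 22.699°/cos 22.63181° = 105.563294
action lengths: √(r_a1²−r_b1²) = 33.847275, √(r_a2²−r_b2²) = 17.758830
base pitch p_b = π·m·cos α = 6.802216
CR = (33.847275 + 17.758830 − 105.563294·sin 22.63181°)/6.802216 = 1.614844
contact ratio ≈ 1.6148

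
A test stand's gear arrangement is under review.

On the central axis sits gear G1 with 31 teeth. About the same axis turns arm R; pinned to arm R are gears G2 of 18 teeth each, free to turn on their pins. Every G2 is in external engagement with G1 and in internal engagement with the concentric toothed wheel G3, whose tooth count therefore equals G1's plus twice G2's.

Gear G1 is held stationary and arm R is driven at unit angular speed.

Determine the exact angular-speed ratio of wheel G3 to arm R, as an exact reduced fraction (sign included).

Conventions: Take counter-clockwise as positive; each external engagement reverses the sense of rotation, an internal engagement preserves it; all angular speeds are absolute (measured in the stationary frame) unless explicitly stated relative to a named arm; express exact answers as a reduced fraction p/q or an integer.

planetary set (31T centre, 18T on arm, 67T internal) — Willis relation
ring teeth: 31 + 2·18 = 67
31(ω_sun−ω_arm) = −67(ω_ring−ω_arm),  ω_sun = 0, ω_arm = 1
ω_ring = 1 − (31/67)(0−1) = 98/67
ω_out/ω_in = 98/67

98/67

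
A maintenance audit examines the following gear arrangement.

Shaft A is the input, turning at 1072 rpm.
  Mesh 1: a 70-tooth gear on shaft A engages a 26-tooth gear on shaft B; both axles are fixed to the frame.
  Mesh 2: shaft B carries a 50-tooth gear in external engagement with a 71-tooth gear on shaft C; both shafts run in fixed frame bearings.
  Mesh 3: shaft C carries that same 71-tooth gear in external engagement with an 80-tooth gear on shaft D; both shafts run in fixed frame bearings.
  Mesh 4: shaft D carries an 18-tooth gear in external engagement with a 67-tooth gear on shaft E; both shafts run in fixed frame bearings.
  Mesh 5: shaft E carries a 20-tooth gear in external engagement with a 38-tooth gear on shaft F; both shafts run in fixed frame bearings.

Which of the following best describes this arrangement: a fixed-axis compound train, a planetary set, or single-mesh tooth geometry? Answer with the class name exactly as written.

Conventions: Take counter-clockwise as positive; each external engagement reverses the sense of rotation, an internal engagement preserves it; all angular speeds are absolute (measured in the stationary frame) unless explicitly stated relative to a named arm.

recognized (6 fixed axles, 5 meshes): fixed-axis compound train
classification: fixed-axis compound train

fixed-axis compound train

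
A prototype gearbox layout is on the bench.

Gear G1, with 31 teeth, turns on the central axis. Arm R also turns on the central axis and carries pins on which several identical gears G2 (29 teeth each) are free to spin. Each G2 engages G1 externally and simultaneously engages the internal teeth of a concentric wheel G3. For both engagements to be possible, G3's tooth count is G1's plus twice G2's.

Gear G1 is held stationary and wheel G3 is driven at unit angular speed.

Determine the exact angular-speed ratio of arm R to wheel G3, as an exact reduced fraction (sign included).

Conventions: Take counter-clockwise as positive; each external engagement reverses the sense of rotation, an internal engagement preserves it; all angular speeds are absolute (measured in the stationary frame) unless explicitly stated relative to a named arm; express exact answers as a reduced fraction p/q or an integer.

89/120

recognized (axles ride arm R): planetary set, 31/29/89 teeth
ring teeth: 31 + 2·29 = 89
31(ω_sun−ω_arm) = −89(ω_ring−ω_arm),  ω_sun = 0, ω_ring = 1
31(0−ω_arm) = −89(1−ω_arm)  ⇒  120·ω_arm = 89  ⇒  ω_arm = 89/120
ω_out/ω_in = 89/120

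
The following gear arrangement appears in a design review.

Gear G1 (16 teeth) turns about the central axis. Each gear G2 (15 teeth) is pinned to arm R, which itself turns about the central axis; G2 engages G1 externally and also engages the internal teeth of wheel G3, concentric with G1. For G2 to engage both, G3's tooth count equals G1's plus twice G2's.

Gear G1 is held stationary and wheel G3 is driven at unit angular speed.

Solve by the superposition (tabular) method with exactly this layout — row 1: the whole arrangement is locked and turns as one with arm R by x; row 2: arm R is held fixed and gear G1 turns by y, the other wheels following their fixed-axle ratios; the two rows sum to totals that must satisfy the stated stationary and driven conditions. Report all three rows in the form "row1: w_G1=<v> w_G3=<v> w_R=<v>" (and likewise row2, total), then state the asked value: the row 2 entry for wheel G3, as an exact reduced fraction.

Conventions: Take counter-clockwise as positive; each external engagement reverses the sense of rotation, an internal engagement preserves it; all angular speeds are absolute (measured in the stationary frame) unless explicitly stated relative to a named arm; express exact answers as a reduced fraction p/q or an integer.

row1: w_G1=23/31 w_G3=23/31 w_R=23/31
row2: w_G1=-23/31 w_G3=8/31 w_R=0
total: w_G1=0 w_G3=1 w_R=23/31
asked value: 8/31

planetary set (16T centre, 15T on arm, 46T internal) — Willis relation
row 1 (train locked, turned with arm): all members turn x
row 2 — arm fixed, fixed-axis ratios: sun y, ring −(16/46)·y, arm 0
boundary: total ω_sun = x + y = 0 and total ω_ring = x − (16/46)·y = 1  ⇒  y = -23/31, x = 23/31
row 2 ring = −(16/46)·(-23/31) = 8/31
totals (row 1 + row 2): sun 23/31 + (-23/31) = 0, ring 23/31 + 8/31 = 1, arm 23/31 + 0 = 23/31
asked cell (row2, ring) = 8/31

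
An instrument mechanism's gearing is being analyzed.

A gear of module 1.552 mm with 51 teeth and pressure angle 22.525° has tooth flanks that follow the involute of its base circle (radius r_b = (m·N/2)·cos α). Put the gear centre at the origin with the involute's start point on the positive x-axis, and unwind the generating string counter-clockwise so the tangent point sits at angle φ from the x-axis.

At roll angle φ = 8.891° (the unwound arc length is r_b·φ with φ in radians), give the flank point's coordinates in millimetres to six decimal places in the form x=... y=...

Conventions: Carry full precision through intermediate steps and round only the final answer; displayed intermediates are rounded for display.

topology: single-mesh involute geometry — m = 1.552, N = 51
pitch radius r_p = m·N/2 = 1.552·51/2 = 39.576000
base radius r_b = r_p·cos α = 39.576000·cos 22.525° = 36.556845
roll angle φ = 8.891° = 0.15517722 rad
x = r_b·(cos φ + φ·sin φ) = 36.994342
y = r_b·(sin φ − φ·cos φ) = 0.045424

x=36.994342 y=0.045424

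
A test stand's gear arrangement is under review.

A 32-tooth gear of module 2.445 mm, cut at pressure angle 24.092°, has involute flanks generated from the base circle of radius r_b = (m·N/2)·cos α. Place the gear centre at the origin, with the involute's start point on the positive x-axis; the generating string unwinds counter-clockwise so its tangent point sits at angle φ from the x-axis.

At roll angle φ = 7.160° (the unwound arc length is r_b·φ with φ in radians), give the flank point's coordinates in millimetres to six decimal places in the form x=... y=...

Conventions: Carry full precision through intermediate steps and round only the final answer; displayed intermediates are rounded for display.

x=35.990064 y=0.023195

class = single-mesh tooth geometry [base-circle involute, m = 2.445, 32T]
pitch radius r_p = m·N/2 = 2.445·32/2 = 39.120000
base radius r_b = r_p·cos α = 39.120000·cos 24.092° = 35.712303
roll angle φ = 7.160° = 0.12496557 rad
x = r_b·(cos φ + φ·sin φ) = 35.990064
y = r_b·(sin φ − φ·cos φ) = 0.023195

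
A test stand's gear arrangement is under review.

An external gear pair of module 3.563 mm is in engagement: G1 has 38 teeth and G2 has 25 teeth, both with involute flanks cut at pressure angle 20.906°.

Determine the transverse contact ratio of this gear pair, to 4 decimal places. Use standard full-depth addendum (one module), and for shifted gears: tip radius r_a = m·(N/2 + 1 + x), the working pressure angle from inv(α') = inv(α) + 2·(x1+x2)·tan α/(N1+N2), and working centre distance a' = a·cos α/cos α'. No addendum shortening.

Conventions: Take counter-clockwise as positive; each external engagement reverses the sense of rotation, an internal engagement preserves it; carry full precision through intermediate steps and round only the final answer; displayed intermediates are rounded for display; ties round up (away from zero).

recognized (one external pair, fixed centres): single-mesh tooth geometry, m = 3.563, N1 = 38, N2 = 25
base radii: r_b1 = 63.240311, r_b2 = 41.605468
tip radii: r_a1 = 71.260000, r_a2 = 48.100500
no profile shift: α' = α, a' = a
action lengths: √(r_a1²−r_b1²) = 32.842818, √(r_a2²−r_b2²) = 24.138002
base pitch p_b = π·m·cos α = 10.456595
CR = (32.842818 + 24.138002 − 112.234500·sin 20.90600°)/10.456595 = 1.619220
contact ratio ≈ 1.6192

1.6192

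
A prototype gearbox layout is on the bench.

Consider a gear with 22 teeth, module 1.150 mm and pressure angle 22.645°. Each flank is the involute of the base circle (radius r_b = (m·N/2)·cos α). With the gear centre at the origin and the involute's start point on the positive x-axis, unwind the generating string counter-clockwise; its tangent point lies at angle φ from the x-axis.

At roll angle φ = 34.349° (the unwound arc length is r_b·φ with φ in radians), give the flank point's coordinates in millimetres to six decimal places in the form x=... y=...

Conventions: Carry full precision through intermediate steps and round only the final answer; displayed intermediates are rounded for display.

x=13.587995 y=0.808746

recognized (one wheel, involute flank): single-mesh tooth geometry, m = 1.150, N = 22
pitch radius r_p = m·N/2 = 1.150·22/2 = 12.650000
base radius r_b = r_p·cos α = 12.650000·cos 22.645° = 11.674788
roll angle φ = 34.349° = 0.59950314 rad
x = r_b·(cos φ + φ·sin φ) = 13.587995
y = r_b·(sin φ − φ·cos φ) = 0.808746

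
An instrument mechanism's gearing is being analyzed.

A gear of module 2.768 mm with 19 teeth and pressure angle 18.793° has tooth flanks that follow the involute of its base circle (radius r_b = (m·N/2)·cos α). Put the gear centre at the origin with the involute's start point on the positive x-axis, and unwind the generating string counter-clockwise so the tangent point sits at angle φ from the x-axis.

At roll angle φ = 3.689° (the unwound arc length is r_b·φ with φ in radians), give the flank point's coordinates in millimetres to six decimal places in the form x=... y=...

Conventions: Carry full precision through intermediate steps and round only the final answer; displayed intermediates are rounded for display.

recognized (one wheel, involute flank): single-mesh tooth geometry, m = 2.768, N = 19
pitch radius r_p = m·N/2 = 2.768·19/2 = 26.296000
base radius r_b = r_p·cos α = 26.296000·cos 18.793° = 24.894124
roll angle φ = 3.689° = 0.06438520 rad
x = r_b·(cos φ + φ·sin φ) = 24.945669
y = r_b·(sin φ − φ·cos φ) = 0.002214

x=24.945669 y=0.002214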